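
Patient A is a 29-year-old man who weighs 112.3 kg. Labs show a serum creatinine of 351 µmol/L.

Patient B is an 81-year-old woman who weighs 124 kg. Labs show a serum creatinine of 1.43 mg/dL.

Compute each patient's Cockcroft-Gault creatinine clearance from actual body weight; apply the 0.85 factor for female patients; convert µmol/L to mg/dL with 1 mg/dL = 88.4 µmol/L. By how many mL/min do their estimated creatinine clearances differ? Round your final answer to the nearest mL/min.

17 mL/min

Patient A: SCr = 351 / 88.4 = 3.971 mg/dL
Patient A: CrCl = (140 − 29) × 112.3 / (72 × 3.971) = 12465.3 / 285.91 ≈ 43.6 mL/min
Patient B: CrCl = (140 − 81) × 124 / (72 × 1.43) × 0.85 = 7316.0 / 102.96 × 0.85 ≈ 60.4 mL/min
|43.6 − 60.4| = 16.8 mL/min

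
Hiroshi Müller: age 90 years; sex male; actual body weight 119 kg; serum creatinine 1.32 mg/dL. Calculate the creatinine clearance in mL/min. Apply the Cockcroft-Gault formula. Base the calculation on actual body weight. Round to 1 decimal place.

62.6 mL/min

CrCl = (140 − 90) × 119 / (72 × 1.32) = 5950.0 / 95.04 ≈ 62.6 mL/min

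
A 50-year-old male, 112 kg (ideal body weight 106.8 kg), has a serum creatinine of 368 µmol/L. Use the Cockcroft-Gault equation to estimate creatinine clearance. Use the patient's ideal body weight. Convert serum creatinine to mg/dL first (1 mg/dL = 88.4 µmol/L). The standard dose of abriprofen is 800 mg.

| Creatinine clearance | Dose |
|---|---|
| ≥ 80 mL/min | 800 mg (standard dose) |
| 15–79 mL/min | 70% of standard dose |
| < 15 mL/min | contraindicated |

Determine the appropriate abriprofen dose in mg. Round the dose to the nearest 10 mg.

SCr = 368 / 88.4 = 4.163 mg/dL
CrCl = (140 − 50) × 106.8 / (72 × 4.163) = 9612.0 / 299.74 ≈ 32.1 mL/min
CrCl ≈ 32 mL/min → bracket 15–79 mL/min.
70% of 800 mg = 560 mg

560 mg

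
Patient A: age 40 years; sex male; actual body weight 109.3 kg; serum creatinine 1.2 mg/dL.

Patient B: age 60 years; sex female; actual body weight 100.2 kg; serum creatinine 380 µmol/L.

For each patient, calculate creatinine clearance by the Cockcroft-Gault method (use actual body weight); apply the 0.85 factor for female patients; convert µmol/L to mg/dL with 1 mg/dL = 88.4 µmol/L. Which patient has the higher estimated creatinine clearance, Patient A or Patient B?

Patient A

Patient A: CrCl = (140 − 40) × 109.3 / (72 × 1.2) = 10930.0 / 86.40 ≈ 126.5 mL/min
Patient B: SCr = 380 / 88.4 = 4.299 mg/dL
Patient B: CrCl = (140 − 60) × 100.2 / (72 × 4.299) × 0.85 = 8016.0 / 309.53 × 0.85 ≈ 22.0 mL/min
126.5 vs 22.0 mL/min → Patient A is higher.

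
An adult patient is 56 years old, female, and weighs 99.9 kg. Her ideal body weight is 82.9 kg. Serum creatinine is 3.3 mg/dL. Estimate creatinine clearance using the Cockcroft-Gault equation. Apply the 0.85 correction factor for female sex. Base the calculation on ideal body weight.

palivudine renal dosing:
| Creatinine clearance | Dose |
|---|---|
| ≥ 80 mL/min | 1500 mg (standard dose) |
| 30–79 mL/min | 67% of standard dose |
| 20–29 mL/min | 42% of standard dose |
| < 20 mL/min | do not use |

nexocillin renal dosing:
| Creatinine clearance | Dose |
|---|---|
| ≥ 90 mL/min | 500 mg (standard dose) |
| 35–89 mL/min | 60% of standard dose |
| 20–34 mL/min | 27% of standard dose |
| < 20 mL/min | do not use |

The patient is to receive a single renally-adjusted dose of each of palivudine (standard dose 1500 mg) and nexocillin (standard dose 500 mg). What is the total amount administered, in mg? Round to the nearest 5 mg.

765 mg

CrCl = (140 − 56) × 82.9 / (72 × 3.3) × 0.85 = 6963.6 / 237.60 × 0.85 ≈ 24.9 mL/min
CrCl ≈ 25 mL/min.
palivudine: 20–29 mL/min → 42% of 1500 mg = 630 mg.
nexocillin: 20–34 mL/min → 27% of 500 mg = 135 mg.
Total = 630 + 135 = 765 mg.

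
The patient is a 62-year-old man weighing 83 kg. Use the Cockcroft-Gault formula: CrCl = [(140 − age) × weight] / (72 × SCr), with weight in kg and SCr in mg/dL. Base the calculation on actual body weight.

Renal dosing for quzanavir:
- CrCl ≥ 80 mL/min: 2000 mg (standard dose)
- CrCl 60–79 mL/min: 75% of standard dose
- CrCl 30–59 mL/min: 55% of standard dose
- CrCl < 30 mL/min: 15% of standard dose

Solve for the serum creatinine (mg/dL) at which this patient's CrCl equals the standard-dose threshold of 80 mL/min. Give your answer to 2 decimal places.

Standard dose requires CrCl ≥ 80 mL/min.
Set (140 − 62) × 83 / (72 × SCr) = 80
SCr = (140 − 62) × 83 / (72 × 80) = 1.124 mg/dL

1.12 mg/dL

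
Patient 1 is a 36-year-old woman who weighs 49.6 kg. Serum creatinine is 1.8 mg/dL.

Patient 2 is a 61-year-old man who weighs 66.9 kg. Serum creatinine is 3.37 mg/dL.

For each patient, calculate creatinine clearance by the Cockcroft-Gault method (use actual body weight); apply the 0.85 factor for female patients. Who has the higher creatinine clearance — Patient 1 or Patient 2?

Patient 1: CrCl = (140 − 36) × 49.6 / (72 × 1.8) × 0.85 = 5158.4 / 129.60 × 0.85 ≈ 33.8 mL/min
Patient 2: CrCl = (140 − 61) × 66.9 / (72 × 3.37) = 5285.1 / 242.64 ≈ 21.8 mL/min
33.8 vs 21.8 mL/min → Patient 1 is higher.

Patient 1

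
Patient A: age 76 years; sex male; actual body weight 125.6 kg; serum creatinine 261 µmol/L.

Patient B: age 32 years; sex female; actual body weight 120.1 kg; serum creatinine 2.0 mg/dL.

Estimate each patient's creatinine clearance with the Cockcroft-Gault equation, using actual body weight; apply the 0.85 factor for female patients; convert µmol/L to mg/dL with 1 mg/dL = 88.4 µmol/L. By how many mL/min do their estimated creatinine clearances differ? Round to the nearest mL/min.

39 mL/min

Patient A: SCr = 261 / 88.4 = 2.952 mg/dL
Patient A: CrCl = (140 − 76) × 125.6 / (72 × 2.952) = 8038.4 / 212.54 ≈ 37.8 mL/min
Patient B: CrCl = (140 − 32) × 120.1 / (72 × 2) × 0.85 = 12970.8 / 144.00 × 0.85 ≈ 76.6 mL/min
|37.8 − 76.6| = 38.8 mL/min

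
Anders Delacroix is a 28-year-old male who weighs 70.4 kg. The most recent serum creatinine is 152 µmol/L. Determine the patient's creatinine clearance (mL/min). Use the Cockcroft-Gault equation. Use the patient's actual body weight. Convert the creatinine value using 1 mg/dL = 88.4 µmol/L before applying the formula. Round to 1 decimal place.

63.7 mL/min

SCr = 152 / 88.4 = 1.719 mg/dL
CrCl = (140 − 28) × 70.4 / (72 × 1.719) = 7884.8 / 123.77 ≈ 63.7 mL/min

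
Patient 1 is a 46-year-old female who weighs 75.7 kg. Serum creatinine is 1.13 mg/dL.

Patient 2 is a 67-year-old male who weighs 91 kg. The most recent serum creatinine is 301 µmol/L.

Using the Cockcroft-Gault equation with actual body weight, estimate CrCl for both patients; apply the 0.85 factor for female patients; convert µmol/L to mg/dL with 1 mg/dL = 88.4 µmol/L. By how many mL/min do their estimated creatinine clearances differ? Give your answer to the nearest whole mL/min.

47 mL/min

Patient 1: CrCl = (140 − 46) × 75.7 / (72 × 1.13) × 0.85 = 7115.8 / 81.36 × 0.85 ≈ 74.3 mL/min
Patient 2: SCr = 301 / 88.4 = 3.405 mg/dL
Patient 2: CrCl = (140 − 67) × 91 / (72 × 3.405) = 6643.0 / 245.16 ≈ 27.1 mL/min
|74.3 − 27.1| = 47.2 mL/min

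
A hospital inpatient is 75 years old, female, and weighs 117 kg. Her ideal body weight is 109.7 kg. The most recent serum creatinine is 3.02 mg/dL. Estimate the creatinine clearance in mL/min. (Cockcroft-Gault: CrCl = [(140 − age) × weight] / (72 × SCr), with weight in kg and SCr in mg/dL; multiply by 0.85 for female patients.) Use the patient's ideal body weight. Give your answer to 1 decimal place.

27.9 mL/min

CrCl = (140 − 75) × 109.7 / (72 × 3.02) × 0.85 = 7130.5 / 217.44 × 0.85 ≈ 27.9 mL/min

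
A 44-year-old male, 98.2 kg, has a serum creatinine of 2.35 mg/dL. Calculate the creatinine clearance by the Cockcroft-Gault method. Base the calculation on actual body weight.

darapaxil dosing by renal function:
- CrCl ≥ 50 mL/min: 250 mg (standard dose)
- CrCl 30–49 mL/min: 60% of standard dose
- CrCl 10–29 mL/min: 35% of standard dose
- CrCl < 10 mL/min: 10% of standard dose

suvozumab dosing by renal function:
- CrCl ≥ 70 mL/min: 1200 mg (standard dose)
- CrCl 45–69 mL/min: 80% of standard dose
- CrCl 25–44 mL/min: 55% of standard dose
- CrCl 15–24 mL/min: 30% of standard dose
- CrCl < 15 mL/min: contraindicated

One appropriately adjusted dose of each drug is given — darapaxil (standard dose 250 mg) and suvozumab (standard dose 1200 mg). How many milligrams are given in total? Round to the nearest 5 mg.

CrCl = (140 − 44) × 98.2 / (72 × 2.35) = 9427.2 / 169.20 ≈ 55.7 mL/min
CrCl ≈ 56 mL/min.
darapaxil: ≥ 50 mL/min → 100% of 250 mg = 250 mg.
suvozumab: 45–69 mL/min → 80% of 1200 mg = 960 mg.
Total = 250 + 960 = 1210 mg.

1210 mg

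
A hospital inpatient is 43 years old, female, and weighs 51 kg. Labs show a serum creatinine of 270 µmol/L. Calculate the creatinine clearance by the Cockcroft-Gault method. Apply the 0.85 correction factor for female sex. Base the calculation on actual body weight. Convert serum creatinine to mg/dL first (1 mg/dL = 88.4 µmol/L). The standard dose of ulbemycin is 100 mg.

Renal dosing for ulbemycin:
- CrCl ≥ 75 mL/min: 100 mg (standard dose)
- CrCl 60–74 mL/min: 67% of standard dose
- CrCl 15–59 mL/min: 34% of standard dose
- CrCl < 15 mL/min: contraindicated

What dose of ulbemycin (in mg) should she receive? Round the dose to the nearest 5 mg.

SCr = 270 / 88.4 = 3.054 mg/dL
CrCl = (140 − 43) × 51 / (72 × 3.054) × 0.85 = 4947.0 / 219.89 × 0.85 ≈ 19.1 mL/min
CrCl ≈ 19 mL/min → bracket 15–59 mL/min.
34% of 100 mg = 34 mg → 35 mg

35 mg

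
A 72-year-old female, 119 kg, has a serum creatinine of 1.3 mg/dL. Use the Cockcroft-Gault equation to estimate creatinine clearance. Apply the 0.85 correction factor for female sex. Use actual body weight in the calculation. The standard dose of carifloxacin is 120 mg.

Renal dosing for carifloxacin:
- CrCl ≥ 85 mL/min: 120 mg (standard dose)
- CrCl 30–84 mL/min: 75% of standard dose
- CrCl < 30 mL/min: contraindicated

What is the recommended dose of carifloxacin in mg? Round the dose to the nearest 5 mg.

CrCl = (140 − 72) × 119 / (72 × 1.3) × 0.85 = 8092.0 / 93.60 × 0.85 ≈ 73.5 mL/min
CrCl ≈ 73 mL/min → bracket 30–84 mL/min.
75% of 120 mg = 90 mg

90 mg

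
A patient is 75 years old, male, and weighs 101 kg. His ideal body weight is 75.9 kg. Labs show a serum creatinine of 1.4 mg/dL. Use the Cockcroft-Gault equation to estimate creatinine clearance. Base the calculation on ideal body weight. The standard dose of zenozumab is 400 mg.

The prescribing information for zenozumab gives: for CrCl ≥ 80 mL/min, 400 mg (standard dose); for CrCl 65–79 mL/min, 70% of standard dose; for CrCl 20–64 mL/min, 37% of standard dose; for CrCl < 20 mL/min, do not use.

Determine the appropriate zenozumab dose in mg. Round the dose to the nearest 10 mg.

CrCl = (140 − 75) × 75.9 / (72 × 1.4) = 4933.5 / 100.80 ≈ 48.9 mL/min
CrCl ≈ 49 mL/min → bracket 20–64 mL/min.
37% of 400 mg = 148 mg → 150 mg

150 mg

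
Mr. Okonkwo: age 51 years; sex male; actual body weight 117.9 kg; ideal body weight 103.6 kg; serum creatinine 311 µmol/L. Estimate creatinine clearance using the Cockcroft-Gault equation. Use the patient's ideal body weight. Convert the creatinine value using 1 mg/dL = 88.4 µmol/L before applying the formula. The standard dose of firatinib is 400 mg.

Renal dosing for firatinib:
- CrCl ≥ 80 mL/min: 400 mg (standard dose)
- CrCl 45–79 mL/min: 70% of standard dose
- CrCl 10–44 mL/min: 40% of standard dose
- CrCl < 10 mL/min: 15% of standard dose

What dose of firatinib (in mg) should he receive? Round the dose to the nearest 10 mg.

SCr = 311 / 88.4 = 3.518 mg/dL
CrCl = (140 − 51) × 103.6 / (72 × 3.518) = 9220.4 / 253.30 ≈ 36.4 mL/min
CrCl ≈ 36 mL/min → bracket 10–44 mL/min.
40% of 400 mg = 160 mg

160 mg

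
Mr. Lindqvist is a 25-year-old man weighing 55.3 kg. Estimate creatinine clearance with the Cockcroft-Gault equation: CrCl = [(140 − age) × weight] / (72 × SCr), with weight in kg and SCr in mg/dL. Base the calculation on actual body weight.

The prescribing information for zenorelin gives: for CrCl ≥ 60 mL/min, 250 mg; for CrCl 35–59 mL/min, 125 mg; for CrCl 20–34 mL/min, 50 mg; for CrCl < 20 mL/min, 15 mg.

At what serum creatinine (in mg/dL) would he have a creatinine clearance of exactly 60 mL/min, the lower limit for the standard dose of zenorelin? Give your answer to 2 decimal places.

Standard dose requires CrCl ≥ 60 mL/min.
Set (140 − 25) × 55.3 / (72 × SCr) = 60
SCr = (140 − 25) × 55.3 / (72 × 60) = 1.472 mg/dL

1.47 mg/dL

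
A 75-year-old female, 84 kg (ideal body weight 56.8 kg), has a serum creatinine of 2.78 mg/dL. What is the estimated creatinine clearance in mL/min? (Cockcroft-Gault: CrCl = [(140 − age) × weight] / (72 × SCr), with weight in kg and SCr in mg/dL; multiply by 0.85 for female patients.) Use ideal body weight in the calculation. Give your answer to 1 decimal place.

15.7 mL/min

CrCl = (140 − 75) × 56.8 / (72 × 2.78) × 0.85 = 3692.0 / 200.16 × 0.85 ≈ 15.7 mL/min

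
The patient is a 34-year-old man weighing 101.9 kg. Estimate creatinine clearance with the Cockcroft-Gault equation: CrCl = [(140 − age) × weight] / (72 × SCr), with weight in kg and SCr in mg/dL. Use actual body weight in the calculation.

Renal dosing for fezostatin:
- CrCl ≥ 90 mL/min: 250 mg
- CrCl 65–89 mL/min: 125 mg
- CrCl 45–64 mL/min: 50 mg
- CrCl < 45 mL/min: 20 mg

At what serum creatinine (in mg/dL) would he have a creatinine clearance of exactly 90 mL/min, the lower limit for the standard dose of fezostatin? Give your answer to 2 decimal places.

1.67 mg/dL

Standard dose requires CrCl ≥ 90 mL/min.
Set (140 − 34) × 101.9 / (72 × SCr) = 90
SCr = (140 − 34) × 101.9 / (72 × 90) = 1.667 mg/dL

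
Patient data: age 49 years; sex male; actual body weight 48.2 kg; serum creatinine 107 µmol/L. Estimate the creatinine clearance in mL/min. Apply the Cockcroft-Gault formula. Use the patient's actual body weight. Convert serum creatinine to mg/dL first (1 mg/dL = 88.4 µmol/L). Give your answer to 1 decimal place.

50.3 mL/min

SCr = 107 / 88.4 = 1.21 mg/dL
CrCl = (140 − 49) × 48.2 / (72 × 1.21) = 4386.2 / 87.12 ≈ 50.3 mL/min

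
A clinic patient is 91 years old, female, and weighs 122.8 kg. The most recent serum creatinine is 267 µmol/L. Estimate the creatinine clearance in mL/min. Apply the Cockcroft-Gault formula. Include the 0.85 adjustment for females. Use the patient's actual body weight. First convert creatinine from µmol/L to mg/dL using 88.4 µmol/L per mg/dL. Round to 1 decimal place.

SCr = 267 / 88.4 = 3.02 mg/dL
CrCl = (140 − 91) × 122.8 / (72 × 3.02) × 0.85 = 6017.2 / 217.44 × 0.85 ≈ 23.5 mL/min

23.5 mL/min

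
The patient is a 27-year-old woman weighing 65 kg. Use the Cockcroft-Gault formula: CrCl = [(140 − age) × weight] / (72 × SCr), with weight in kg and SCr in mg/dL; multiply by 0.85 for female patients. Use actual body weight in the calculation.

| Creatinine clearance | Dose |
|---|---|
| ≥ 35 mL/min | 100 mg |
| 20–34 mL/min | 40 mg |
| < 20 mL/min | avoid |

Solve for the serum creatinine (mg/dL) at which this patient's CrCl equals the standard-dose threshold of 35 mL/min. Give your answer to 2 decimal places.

Standard dose requires CrCl ≥ 35 mL/min.
Set (140 − 27) × 65 × 0.85 / (72 × SCr) = 35
SCr = (140 − 27) × 65 × 0.85 / (72 × 35) = 2.477 mg/dL

2.48 mg/dL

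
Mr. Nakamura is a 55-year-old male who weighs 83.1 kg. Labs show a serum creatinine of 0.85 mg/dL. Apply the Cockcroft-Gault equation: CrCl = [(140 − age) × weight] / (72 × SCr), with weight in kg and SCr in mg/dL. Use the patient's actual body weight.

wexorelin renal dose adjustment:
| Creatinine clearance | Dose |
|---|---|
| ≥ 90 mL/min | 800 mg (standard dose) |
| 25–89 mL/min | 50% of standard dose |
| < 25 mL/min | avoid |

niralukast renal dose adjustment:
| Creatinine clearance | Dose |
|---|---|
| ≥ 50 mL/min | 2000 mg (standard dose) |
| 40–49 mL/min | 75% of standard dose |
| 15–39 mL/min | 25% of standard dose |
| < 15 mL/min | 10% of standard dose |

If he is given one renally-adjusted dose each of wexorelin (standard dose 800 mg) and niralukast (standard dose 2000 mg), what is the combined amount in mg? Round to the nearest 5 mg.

2800 mg

CrCl = (140 − 55) × 83.1 / (72 × 0.85) = 7063.5 / 61.20 ≈ 115.4 mL/min
CrCl ≈ 115 mL/min.
wexorelin: ≥ 90 mL/min → 100% of 800 mg = 800 mg.
niralukast: ≥ 50 mL/min → 100% of 2000 mg = 2000 mg.
Total = 800 + 2000 = 2800 mg.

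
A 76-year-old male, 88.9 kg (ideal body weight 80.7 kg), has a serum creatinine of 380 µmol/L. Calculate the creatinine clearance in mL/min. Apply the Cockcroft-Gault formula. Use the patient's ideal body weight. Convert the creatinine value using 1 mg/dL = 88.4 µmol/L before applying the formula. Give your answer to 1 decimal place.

SCr = 380 / 88.4 = 4.299 mg/dL
CrCl = (140 − 76) × 80.7 / (72 × 4.299) = 5164.8 / 309.53 ≈ 16.7 mL/min

16.7 mL/min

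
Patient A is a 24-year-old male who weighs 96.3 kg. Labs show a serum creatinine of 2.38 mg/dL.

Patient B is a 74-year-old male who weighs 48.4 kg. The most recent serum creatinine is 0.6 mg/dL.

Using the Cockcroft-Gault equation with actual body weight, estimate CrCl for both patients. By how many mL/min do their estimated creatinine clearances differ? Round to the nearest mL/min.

Patient A: CrCl = (140 − 24) × 96.3 / (72 × 2.38) = 11170.8 / 171.36 ≈ 65.2 mL/min
Patient B: CrCl = (140 − 74) × 48.4 / (72 × 0.6) = 3194.4 / 43.20 ≈ 73.9 mL/min
|65.2 − 73.9| = 8.7 mL/min

9 mL/min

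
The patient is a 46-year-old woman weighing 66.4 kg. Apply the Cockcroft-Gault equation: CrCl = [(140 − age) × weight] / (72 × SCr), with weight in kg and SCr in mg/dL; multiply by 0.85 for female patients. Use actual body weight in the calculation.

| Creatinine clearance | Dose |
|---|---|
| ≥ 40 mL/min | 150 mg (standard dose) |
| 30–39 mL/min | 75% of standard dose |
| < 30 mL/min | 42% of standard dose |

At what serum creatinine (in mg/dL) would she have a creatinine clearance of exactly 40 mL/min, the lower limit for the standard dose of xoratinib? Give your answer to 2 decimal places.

Standard dose requires CrCl ≥ 40 mL/min.
Set (140 − 46) × 66.4 × 0.85 / (72 × SCr) = 40
SCr = (140 − 46) × 66.4 × 0.85 / (72 × 40) = 1.842 mg/dL

1.84 mg/dL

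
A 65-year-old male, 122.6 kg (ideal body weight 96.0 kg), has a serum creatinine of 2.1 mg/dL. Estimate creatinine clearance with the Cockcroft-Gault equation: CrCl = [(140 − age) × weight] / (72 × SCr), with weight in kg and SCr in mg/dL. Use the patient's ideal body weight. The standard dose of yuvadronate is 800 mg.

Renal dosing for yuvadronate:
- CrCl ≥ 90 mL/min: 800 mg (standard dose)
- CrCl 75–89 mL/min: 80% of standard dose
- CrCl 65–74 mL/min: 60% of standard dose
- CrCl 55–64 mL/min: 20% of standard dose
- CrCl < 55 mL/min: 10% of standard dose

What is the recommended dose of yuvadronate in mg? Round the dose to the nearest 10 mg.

80 mg

CrCl = (140 − 65) × 96 / (72 × 2.1) = 7200.0 / 151.20 ≈ 47.6 mL/min
CrCl ≈ 48 mL/min → bracket < 55 mL/min.
10% of 800 mg = 80 mg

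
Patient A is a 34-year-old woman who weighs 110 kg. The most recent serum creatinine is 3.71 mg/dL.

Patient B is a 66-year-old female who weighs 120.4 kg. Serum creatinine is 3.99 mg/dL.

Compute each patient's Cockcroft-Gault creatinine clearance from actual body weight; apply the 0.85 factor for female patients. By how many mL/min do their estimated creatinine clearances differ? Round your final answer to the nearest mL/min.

Patient A: CrCl = (140 − 34) × 110 / (72 × 3.71) × 0.85 = 11660.0 / 267.12 × 0.85 ≈ 37.1 mL/min
Patient B: CrCl = (140 − 66) × 120.4 / (72 × 3.99) × 0.85 = 8909.6 / 287.28 × 0.85 ≈ 26.4 mL/min
|37.1 − 26.4| = 10.7 mL/min

11 mL/min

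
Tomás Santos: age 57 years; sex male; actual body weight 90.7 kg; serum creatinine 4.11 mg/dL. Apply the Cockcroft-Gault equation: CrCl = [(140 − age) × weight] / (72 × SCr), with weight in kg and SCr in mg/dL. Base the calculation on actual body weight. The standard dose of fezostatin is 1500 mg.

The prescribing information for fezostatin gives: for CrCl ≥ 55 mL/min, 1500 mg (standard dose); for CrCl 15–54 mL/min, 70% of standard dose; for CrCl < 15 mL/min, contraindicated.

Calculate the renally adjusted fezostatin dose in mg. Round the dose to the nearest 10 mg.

CrCl = (140 − 57) × 90.7 / (72 × 4.11) = 7528.1 / 295.92 ≈ 25.4 mL/min
CrCl ≈ 25 mL/min → bracket 15–54 mL/min.
70% of 1500 mg = 1050 mg

1050 mg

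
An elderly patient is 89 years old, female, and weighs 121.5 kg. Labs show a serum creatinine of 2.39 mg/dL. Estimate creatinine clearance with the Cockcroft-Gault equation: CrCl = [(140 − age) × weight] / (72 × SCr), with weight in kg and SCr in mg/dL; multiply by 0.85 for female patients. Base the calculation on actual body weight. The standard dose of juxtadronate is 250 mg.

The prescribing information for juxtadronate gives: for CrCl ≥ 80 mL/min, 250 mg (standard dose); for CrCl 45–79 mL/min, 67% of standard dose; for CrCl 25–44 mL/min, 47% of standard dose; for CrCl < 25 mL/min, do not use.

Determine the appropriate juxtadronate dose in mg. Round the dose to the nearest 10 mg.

CrCl = (140 − 89) × 121.5 / (72 × 2.39) × 0.85 = 6196.5 / 172.08 × 0.85 ≈ 30.6 mL/min
CrCl ≈ 31 mL/min → bracket 25–44 mL/min.
47% of 250 mg = 117.5 mg → 120 mg

120 mg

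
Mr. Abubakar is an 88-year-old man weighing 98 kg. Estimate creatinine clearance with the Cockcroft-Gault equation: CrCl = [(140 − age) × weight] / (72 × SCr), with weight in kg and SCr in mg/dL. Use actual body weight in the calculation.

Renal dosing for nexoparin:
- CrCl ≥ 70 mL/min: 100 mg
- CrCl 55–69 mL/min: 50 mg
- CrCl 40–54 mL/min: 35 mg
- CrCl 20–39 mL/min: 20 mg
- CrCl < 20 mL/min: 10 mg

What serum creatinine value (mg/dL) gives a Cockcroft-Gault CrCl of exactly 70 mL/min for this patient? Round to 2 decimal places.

1.01 mg/dL

Standard dose requires CrCl ≥ 70 mL/min.
Set (140 − 88) × 98 / (72 × SCr) = 70
SCr = (140 − 88) × 98 / (72 × 70) = 1.011 mg/dL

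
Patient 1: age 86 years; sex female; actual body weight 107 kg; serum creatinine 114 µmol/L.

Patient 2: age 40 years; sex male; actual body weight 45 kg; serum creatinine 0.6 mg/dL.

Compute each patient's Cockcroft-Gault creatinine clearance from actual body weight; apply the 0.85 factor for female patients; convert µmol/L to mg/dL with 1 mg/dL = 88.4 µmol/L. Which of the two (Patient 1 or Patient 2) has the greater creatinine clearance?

Patient 1: SCr = 114 / 88.4 = 1.29 mg/dL
Patient 1: CrCl = (140 − 86) × 107 / (72 × 1.29) × 0.85 = 5778.0 / 92.88 × 0.85 ≈ 52.9 mL/min
Patient 2: CrCl = (140 − 40) × 45 / (72 × 0.6) = 4500.0 / 43.20 ≈ 104.2 mL/min
52.9 vs 104.2 mL/min → Patient 2 is higher.

Patient 2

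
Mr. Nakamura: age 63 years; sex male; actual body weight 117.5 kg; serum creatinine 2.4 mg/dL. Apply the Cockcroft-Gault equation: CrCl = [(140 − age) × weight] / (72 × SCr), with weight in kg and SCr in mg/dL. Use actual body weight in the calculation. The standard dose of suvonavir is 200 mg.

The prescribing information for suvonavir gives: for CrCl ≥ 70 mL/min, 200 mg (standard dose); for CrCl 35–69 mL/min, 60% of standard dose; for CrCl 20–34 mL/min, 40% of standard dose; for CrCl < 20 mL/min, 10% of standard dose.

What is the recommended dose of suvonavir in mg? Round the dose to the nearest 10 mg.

120 mg

CrCl = (140 − 63) × 117.5 / (72 × 2.4) = 9047.5 / 172.80 ≈ 52.4 mL/min
CrCl ≈ 52 mL/min → bracket 35–69 mL/min.
60% of 200 mg = 120 mg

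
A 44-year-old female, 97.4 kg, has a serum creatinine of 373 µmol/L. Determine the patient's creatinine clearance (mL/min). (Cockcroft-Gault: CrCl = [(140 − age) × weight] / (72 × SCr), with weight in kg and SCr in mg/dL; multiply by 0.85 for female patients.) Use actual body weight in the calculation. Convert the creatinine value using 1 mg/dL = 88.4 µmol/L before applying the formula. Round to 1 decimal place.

SCr = 373 / 88.4 = 4.219 mg/dL
CrCl = (140 − 44) × 97.4 / (72 × 4.219) × 0.85 = 9350.4 / 303.77 × 0.85 ≈ 26.2 mL/min

26.2 mL/min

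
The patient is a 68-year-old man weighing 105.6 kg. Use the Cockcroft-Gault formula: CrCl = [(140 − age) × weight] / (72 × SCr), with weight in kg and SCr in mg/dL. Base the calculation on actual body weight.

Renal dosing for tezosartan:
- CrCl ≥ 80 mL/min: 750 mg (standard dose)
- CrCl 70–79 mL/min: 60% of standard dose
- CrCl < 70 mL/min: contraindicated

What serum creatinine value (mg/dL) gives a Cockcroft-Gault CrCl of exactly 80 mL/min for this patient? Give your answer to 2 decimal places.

1.32 mg/dL

Standard dose requires CrCl ≥ 80 mL/min.
Set (140 − 68) × 105.6 / (72 × SCr) = 80
SCr = (140 − 68) × 105.6 / (72 × 80) = 1.320 mg/dL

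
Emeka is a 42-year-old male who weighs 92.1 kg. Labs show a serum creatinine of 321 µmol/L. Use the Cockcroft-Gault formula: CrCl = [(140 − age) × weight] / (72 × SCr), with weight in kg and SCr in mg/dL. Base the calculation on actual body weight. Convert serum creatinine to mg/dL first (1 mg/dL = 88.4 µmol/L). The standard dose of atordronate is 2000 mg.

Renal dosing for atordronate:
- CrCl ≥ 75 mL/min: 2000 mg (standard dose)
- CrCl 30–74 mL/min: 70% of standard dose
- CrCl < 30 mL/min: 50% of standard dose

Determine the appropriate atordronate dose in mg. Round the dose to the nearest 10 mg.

SCr = 321 / 88.4 = 3.631 mg/dL
CrCl = (140 − 42) × 92.1 / (72 × 3.631) = 9025.8 / 261.43 ≈ 34.5 mL/min
CrCl ≈ 35 mL/min → bracket 30–74 mL/min.
70% of 2000 mg = 1400 mg

1400 mg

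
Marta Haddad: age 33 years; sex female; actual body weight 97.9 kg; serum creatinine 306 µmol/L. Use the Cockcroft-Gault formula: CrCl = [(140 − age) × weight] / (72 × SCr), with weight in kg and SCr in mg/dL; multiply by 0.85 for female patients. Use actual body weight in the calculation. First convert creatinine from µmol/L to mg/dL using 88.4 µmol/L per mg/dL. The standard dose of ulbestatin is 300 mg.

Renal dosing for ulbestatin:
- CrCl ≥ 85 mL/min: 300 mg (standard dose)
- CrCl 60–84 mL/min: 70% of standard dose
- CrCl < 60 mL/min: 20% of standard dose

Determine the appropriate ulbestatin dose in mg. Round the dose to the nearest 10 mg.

60 mg

SCr = 306 / 88.4 = 3.462 mg/dL
CrCl = (140 − 33) × 97.9 / (72 × 3.462) × 0.85 = 10475.3 / 249.26 × 0.85 ≈ 35.7 mL/min
CrCl ≈ 36 mL/min → bracket < 60 mL/min.
20% of 300 mg = 60 mg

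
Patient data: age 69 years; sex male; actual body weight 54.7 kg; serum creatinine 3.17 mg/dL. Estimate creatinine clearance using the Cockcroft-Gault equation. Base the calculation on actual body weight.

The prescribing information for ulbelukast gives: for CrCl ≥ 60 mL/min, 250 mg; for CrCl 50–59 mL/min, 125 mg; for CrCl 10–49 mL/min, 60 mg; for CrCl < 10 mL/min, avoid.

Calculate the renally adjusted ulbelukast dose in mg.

CrCl = (140 − 69) × 54.7 / (72 × 3.17) = 3883.7 / 228.24 ≈ 17.0 mL/min
CrCl ≈ 17 mL/min → bracket 10–49 mL/min.
Dose for this bracket: 60 mg.

60 mg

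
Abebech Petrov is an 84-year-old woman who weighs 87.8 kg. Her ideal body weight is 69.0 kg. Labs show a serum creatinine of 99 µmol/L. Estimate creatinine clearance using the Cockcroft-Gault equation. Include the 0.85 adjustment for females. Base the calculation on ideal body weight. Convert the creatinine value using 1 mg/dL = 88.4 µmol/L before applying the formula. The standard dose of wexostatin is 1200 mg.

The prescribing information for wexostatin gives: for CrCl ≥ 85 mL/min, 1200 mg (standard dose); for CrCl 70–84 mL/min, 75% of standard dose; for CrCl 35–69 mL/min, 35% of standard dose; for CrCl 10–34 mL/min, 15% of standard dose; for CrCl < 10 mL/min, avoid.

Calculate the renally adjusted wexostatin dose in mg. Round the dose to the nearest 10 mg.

420 mg

SCr = 99 / 88.4 = 1.12 mg/dL
CrCl = (140 − 84) × 69 / (72 × 1.12) × 0.85 = 3864.0 / 80.64 × 0.85 ≈ 40.7 mL/min
CrCl ≈ 41 mL/min → bracket 35–69 mL/min.
35% of 1200 mg = 420 mg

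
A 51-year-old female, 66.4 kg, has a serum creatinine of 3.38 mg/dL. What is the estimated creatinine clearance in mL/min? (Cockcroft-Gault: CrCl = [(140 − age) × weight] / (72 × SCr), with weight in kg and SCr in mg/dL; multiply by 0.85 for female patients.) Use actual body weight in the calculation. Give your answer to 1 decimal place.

20.6 mL/min

CrCl = (140 − 51) × 66.4 / (72 × 3.38) × 0.85 = 5909.6 / 243.36 × 0.85 ≈ 20.6 mL/min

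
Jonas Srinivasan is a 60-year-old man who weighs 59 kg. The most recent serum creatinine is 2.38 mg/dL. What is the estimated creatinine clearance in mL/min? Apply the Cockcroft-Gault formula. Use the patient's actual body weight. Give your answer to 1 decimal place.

27.5 mL/min

CrCl = (140 − 60) × 59 / (72 × 2.38) = 4720.0 / 171.36 ≈ 27.5 mL/min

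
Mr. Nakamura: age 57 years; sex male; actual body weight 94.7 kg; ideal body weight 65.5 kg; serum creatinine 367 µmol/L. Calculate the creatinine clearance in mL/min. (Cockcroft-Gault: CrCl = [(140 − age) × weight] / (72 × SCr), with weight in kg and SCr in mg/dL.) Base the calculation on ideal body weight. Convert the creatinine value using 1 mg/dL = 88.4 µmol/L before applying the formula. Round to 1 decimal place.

SCr = 367 / 88.4 = 4.152 mg/dL
CrCl = (140 − 57) × 65.5 / (72 × 4.152) = 5436.5 / 298.94 ≈ 18.2 mL/min

18.2 mL/min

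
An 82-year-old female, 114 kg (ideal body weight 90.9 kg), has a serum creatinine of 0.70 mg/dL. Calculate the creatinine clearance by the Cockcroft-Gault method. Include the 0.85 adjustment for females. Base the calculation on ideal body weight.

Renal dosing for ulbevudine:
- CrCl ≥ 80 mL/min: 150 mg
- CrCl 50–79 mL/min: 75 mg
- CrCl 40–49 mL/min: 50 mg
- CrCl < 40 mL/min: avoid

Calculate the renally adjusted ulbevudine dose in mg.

CrCl = (140 − 82) × 90.9 / (72 × 0.7) × 0.85 = 5272.2 / 50.40 × 0.85 ≈ 88.9 mL/min
CrCl ≈ 89 mL/min → bracket ≥ 80 mL/min.
Dose for this bracket: 150 mg.

150 mg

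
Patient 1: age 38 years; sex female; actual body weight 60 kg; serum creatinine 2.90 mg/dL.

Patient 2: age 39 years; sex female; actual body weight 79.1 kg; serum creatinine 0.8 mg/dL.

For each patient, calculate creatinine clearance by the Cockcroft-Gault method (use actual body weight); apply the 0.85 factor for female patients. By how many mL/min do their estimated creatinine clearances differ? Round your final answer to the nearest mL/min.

Patient 1: CrCl = (140 − 38) × 60 / (72 × 2.9) × 0.85 = 6120.0 / 208.80 × 0.85 ≈ 24.9 mL/min
Patient 2: CrCl = (140 − 39) × 79.1 / (72 × 0.8) × 0.85 = 7989.1 / 57.60 × 0.85 ≈ 117.9 mL/min
|24.9 − 117.9| = 93.0 mL/min

93 mL/min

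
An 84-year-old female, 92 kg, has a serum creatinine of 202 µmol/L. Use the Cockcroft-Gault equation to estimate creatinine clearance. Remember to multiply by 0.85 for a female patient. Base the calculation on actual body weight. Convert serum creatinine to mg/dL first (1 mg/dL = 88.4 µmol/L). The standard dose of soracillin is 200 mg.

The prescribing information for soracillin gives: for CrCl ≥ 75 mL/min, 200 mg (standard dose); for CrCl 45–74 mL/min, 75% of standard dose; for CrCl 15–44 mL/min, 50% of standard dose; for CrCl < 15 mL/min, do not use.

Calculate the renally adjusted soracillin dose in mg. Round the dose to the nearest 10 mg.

SCr = 202 / 88.4 = 2.285 mg/dL
CrCl = (140 − 84) × 92 / (72 × 2.285) × 0.85 = 5152.0 / 164.52 × 0.85 ≈ 26.6 mL/min
CrCl ≈ 27 mL/min → bracket 15–44 mL/min.
50% of 200 mg = 100 mg

100 mg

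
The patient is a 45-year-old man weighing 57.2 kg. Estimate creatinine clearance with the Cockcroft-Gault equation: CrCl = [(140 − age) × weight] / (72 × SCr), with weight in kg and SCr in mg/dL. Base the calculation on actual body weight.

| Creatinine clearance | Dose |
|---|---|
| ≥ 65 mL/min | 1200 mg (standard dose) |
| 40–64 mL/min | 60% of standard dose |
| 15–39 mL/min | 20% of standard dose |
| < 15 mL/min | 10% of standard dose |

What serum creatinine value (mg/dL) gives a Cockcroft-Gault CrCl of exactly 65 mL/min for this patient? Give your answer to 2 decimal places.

Standard dose requires CrCl ≥ 65 mL/min.
Set (140 − 45) × 57.2 / (72 × SCr) = 65
SCr = (140 − 45) × 57.2 / (72 × 65) = 1.161 mg/dL

1.16 mg/dL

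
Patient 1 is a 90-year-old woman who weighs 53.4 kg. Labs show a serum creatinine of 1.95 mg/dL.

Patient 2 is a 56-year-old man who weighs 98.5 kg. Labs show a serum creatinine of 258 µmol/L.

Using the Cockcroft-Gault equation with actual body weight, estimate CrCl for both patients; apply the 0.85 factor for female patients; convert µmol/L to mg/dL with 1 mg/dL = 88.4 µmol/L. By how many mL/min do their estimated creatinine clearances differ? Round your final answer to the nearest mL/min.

Patient 1: CrCl = (140 − 90) × 53.4 / (72 × 1.95) × 0.85 = 2670.0 / 140.40 × 0.85 ≈ 16.2 mL/min
Patient 2: SCr = 258 / 88.4 = 2.919 mg/dL
Patient 2: CrCl = (140 − 56) × 98.5 / (72 × 2.919) = 8274.0 / 210.17 ≈ 39.4 mL/min
|16.2 − 39.4| = 23.2 mL/min

23 mL/min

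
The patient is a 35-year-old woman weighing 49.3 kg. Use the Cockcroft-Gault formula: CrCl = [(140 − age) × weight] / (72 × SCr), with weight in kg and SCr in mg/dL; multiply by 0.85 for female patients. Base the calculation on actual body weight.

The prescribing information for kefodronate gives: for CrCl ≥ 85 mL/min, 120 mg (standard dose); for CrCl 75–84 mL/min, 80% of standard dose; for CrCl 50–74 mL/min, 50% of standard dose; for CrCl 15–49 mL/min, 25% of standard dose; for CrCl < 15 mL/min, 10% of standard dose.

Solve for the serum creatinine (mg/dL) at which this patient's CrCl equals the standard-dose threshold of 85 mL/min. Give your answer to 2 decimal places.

Standard dose requires CrCl ≥ 85 mL/min.
Set (140 − 35) × 49.3 × 0.85 / (72 × SCr) = 85
SCr = (140 − 35) × 49.3 × 0.85 / (72 × 85) = 0.719 mg/dL

0.72 mg/dL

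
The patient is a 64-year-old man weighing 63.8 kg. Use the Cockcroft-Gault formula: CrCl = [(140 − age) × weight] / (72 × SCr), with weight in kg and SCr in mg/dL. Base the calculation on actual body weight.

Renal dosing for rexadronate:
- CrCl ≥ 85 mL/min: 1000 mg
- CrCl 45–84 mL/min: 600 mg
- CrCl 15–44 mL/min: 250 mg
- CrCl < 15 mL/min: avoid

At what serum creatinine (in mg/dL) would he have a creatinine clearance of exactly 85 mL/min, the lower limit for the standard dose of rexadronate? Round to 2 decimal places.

Standard dose requires CrCl ≥ 85 mL/min.
Set (140 − 64) × 63.8 / (72 × SCr) = 85
SCr = (140 − 64) × 63.8 / (72 × 85) = 0.792 mg/dL

0.79 mg/dL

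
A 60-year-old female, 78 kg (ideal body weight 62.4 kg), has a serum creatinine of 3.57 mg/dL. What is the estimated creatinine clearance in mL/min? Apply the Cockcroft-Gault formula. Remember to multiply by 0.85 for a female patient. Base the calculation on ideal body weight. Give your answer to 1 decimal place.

16.5 mL/min

CrCl = (140 − 60) × 62.4 / (72 × 3.57) × 0.85 = 4992.0 / 257.04 × 0.85 ≈ 16.5 mL/min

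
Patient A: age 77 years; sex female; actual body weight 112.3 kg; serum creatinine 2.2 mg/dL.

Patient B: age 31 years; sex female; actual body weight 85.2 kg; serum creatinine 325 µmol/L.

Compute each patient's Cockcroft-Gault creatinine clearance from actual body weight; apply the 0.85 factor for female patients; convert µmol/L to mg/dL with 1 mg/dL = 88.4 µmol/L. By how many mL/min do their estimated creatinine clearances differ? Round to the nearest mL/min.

Patient A: CrCl = (140 − 77) × 112.3 / (72 × 2.2) × 0.85 = 7074.9 / 158.40 × 0.85 ≈ 38.0 mL/min
Patient B: SCr = 325 / 88.4 = 3.676 mg/dL
Patient B: CrCl = (140 − 31) × 85.2 / (72 × 3.676) × 0.85 = 9286.8 / 264.67 × 0.85 ≈ 29.8 mL/min
|38.0 − 29.8| = 8.2 mL/min

8 mL/min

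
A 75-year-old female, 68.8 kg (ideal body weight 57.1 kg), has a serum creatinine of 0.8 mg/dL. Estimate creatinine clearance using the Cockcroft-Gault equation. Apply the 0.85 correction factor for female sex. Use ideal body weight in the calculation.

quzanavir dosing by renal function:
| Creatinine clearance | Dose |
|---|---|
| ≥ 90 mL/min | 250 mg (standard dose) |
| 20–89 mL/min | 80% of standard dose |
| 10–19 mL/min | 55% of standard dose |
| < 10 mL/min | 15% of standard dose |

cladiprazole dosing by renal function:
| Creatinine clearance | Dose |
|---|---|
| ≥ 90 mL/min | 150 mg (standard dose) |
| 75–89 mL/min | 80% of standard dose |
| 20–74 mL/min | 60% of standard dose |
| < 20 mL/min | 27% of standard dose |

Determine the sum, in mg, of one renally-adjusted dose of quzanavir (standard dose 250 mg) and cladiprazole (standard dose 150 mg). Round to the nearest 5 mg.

CrCl = (140 − 75) × 57.1 / (72 × 0.8) × 0.85 = 3711.5 / 57.60 × 0.85 ≈ 54.8 mL/min
CrCl ≈ 55 mL/min.
quzanavir: 20–89 mL/min → 80% of 250 mg = 200 mg.
cladiprazole: 20–74 mL/min → 60% of 150 mg = 90 mg.
Total = 200 + 90 = 290 mg.

290 mg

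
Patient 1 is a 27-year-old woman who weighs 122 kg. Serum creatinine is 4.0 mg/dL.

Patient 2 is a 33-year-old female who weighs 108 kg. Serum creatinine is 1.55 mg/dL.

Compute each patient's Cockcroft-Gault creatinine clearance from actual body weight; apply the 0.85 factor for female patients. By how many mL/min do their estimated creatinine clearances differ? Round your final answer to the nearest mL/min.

Patient 1: CrCl = (140 − 27) × 122 / (72 × 4) × 0.85 = 13786.0 / 288.00 × 0.85 ≈ 40.7 mL/min
Patient 2: CrCl = (140 − 33) × 108 / (72 × 1.55) × 0.85 = 11556.0 / 111.60 × 0.85 ≈ 88.0 mL/min
|40.7 − 88.0| = 47.3 mL/min

47 mL/min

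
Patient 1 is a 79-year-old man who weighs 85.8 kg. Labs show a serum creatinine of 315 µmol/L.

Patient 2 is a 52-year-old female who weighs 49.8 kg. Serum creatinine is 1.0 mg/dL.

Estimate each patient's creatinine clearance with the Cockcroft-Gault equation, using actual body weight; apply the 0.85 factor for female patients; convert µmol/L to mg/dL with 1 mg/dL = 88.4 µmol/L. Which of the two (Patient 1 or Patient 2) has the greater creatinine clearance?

Patient 1: SCr = 315 / 88.4 = 3.563 mg/dL
Patient 1: CrCl = (140 − 79) × 85.8 / (72 × 3.563) = 5233.8 / 256.54 ≈ 20.4 mL/min
Patient 2: CrCl = (140 − 52) × 49.8 / (72 × 1) × 0.85 = 4382.4 / 72.00 × 0.85 ≈ 51.7 mL/min
20.4 vs 51.7 mL/min → Patient 2 is higher.

Patient 2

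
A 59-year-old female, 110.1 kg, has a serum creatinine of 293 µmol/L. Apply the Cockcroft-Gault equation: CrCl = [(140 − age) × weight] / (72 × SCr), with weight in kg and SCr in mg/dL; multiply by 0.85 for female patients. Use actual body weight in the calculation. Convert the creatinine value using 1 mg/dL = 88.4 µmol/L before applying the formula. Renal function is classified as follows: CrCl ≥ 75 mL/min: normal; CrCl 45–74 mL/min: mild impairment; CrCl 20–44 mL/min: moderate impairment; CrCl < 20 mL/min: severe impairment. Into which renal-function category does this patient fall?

moderate impairment

SCr = 293 / 88.4 = 3.314 mg/dL
CrCl = (140 − 59) × 110.1 / (72 × 3.314) × 0.85 = 8918.1 / 238.61 × 0.85 ≈ 31.8 mL/min
32 mL/min falls in the 'moderate impairment' range.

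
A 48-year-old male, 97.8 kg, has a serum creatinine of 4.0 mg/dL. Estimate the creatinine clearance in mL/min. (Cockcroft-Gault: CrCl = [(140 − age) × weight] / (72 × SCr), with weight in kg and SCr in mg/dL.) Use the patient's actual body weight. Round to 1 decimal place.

CrCl = (140 − 48) × 97.8 / (72 × 4) = 8997.6 / 288.00 ≈ 31.2 mL/min

31.2 mL/min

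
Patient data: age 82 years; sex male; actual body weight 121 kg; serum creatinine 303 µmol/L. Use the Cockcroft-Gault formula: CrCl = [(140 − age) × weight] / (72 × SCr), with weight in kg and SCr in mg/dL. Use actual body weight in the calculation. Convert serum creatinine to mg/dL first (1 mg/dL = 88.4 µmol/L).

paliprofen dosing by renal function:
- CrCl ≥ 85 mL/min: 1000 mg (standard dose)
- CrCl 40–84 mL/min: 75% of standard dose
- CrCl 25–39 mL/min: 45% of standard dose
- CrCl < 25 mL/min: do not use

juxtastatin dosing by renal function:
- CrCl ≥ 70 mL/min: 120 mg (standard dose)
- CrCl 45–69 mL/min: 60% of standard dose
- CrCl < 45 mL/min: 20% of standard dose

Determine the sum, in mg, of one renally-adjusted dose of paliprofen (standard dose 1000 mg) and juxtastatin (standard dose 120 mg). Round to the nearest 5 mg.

475 mg

SCr = 303 / 88.4 = 3.428 mg/dL
CrCl = (140 − 82) × 121 / (72 × 3.428) = 7018.0 / 246.82 ≈ 28.4 mL/min
CrCl ≈ 28 mL/min.
paliprofen: 25–39 mL/min → 45% of 1000 mg = 450 mg.
juxtastatin: < 45 mL/min → 20% of 120 mg = 24 mg.
Total = 450 + 24 = 474 mg.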